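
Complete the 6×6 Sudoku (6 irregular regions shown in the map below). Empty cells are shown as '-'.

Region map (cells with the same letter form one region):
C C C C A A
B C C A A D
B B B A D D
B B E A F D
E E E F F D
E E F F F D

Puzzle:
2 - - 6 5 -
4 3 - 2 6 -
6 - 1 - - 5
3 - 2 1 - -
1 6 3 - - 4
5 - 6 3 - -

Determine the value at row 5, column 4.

5

row 1, column 3 = 4: row 1 has {2,5,6}; col 3 has {1,2,3,6}; region has {2,3,6} → only 4 remains.
row 1, column 6 = 3: row 1 has {2,4,5,6}; col 6 has {4,5}; region has {1,2,5,6} → only 3 remains.
row 2, column 3 = 5: row 2 has {2,3,4,6}; col 3 has {1,2,3,4,6}; region has {2,3,4,6} → only 5 remains.
row 2, column 6 = 1: row 2 has {2,3,4,5,6}; col 6 has {3,4,5}; region has {4,5} → only 1 remains.
row 3, column 2 = 2: row 3 has {1,5,6}; col 2 has {3,6}; region has {1,3,4,6} → only 2 remains.
row 3, column 4 = 4: row 3 has {1,2,5,6}; col 4 has {1,2,3,6}; region has {1,2,3,5,6} → only 4 remains.
row 3, column 5 = 3: row 3 has {1,2,4,5,6}; col 5 has {5,6}; region has {1,4,5} → only 3 remains.
row 4, column 2 = 5: row 4 has {1,2,3}; col 2 has {2,3,6}; region has {1,2,3,4,6} → only 5 remains.
row 4, column 5 = 4: row 4 has {1,2,3,5}; col 5 has {3,5,6}; region has {3,6} → only 4 remains.
row 4, column 6 = 6: row 4 has {1,2,3,4,5}; col 6 has {1,3,4,5}; region has {1,3,4,5} → only 6 remains.
row 5, column 4 = 5: row 5 has {1,3,4,6}; col 4 has {1,2,3,4,6}; region has {3,4,6} → only 5 remains.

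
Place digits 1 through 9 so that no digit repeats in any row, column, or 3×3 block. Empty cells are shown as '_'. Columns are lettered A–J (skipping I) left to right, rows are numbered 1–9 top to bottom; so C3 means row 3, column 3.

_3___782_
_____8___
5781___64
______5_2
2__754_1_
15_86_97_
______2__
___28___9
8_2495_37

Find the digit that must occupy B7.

4

E1 = 4 (sole candidate).
G3 = 3 (sole candidate).
G5 = 6 (sole candidate).
J6 = 3 (sole candidate).
G9 = 1 (sole candidate).
G2 = 7 (sole candidate).
E3 = 2 (sole candidate).
F3 = 9 (sole candidate).
J5 = 8 (sole candidate).
C6 = 4 (sole candidate).
F6 = 2 (sole candidate).
G8 = 4 (sole candidate).
H8 = 5 (sole candidate).
B9 = 6 (sole candidate).
E2 = 3 (sole candidate).
H2 = 9 (sole candidate).
E4 = 1 (sole candidate).
F4 = 3 (sole candidate).
H4 = 4 (sole candidate).
B5 = 9 (sole candidate).
C5 = 3 (sole candidate).
E7 = 7 (sole candidate).
H7 = 8 (sole candidate).
J7 = 6 (sole candidate).
B8 = 1 (sole candidate).
C8 = 7 (sole candidate).
F8 = 6 (sole candidate).
B4 = 8 (sole candidate).
C4 = 6 (sole candidate).
D4 = 9 (sole candidate).
B7 = 4: row 7 has {2,6,7,8}; col 2 has {1,3,5,6,7,8,9}; box has {1,2,6,7,8} → only 4 remains.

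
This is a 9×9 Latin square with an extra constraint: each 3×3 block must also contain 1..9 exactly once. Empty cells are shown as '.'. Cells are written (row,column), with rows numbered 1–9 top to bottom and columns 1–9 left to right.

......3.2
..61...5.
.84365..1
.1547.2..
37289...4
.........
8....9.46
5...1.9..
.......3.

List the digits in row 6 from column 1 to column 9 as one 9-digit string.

498251673

(3,7) = 7 (sole candidate).
(3,8) = 9 (sole candidate).
(2,9) = 8 (sole candidate).
(3,1) = 2 (sole candidate).
(8,9) = 7 (sole candidate).
(9,9) = 5 (sole candidate).
(1,8) = 6 (sole candidate).
(2,7) = 4 (sole candidate).
(4,8) = 8 (sole candidate).
(5,8) = 1 (sole candidate).
(6,8) = 7: row 6 has {}; col 8 has {1,3,4,5,6,8,9}; box has {1,2,4,8} → only 7 remains.
(7,7) = 1 (sole candidate).
(8,3) = 3 (sole candidate).
(8,8) = 2 (sole candidate).
(9,7) = 8 (sole candidate).
(2,5) = 2 (sole candidate).
(2,6) = 7 (sole candidate).
(5,6) = 6 (sole candidate).
(5,7) = 5 (sole candidate).
(6,7) = 6: row 6 has {7}; col 7 has {1,2,3,4,5,7,8,9}; box has {1,2,4,5,7,8} → only 6 remains.
(7,2) = 2 (sole candidate).
(7,3) = 7 (sole candidate).
(7,4) = 5 (sole candidate).
(7,5) = 3 (sole candidate).
(8,4) = 6 (sole candidate).
(9,5) = 4 (sole candidate).
(9,6) = 2 (sole candidate).
(1,4) = 9 (sole candidate).
(1,5) = 8 (sole candidate).
(1,6) = 4 (sole candidate).
(2,1) = 9 (sole candidate).
(2,2) = 3 (sole candidate).
(4,1) = 6 (sole candidate).
(4,6) = 3 (sole candidate).
(4,9) = 9 (sole candidate).
(6,1) = 4: row 6 has {6,7}; col 1 has {2,3,5,6,8,9}; box has {1,2,3,5,6,7} → only 4 remains.
(6,2) = 9: row 6 has {4,6,7}; col 2 has {1,2,3,7,8}; box has {1,2,3,4,5,6,7} → only 9 remains.
(6,3) = 8: row 6 has {4,6,7,9}; col 3 has {2,3,4,5,6,7}; box has {1,2,3,4,5,6,7,9} → only 8 remains.
(6,4) = 2: row 6 has {4,6,7,8,9}; col 4 has {1,3,4,5,6,8,9}; box has {3,4,6,7,8,9} → only 2 remains.
(6,5) = 5: row 6 has {2,4,6,7,8,9}; col 5 has {1,2,3,4,6,7,8,9}; box has {2,3,4,6,7,8,9} → only 5 remains.
(6,6) = 1: row 6 has {2,4,5,6,7,8,9}; col 6 has {2,3,4,5,6,7,9}; box has {2,3,4,5,6,7,8,9} → only 1 remains.
(6,9) = 3: row 6 has {1,2,4,5,6,7,8,9}; col 9 has {1,2,4,5,6,7,8,9}; box has {1,2,4,5,6,7,8,9} → only 3 remains.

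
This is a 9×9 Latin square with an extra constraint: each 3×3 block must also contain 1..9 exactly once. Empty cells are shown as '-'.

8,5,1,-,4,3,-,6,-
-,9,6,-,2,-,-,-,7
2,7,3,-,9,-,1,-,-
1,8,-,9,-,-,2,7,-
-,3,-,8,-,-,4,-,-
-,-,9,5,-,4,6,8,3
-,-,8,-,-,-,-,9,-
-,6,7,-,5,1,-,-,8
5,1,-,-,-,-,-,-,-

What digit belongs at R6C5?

R1C4 = 7 (sole candidate).
R1C7 = 9 (sole candidate).
R1C9 = 2 (sole candidate).
R2C1 = 4 (sole candidate).
R2C4 = 1 (sole candidate).
R3C4 = 6 (sole candidate).
R4C6 = 6 (sole candidate).
R4C9 = 5 (sole candidate).
R5C8 = 1 (sole candidate).
R5C9 = 9 (sole candidate).
R6C1 = 7 (sole candidate).
R6C2 = 2 (sole candidate).
R6C5 = 1: row 6 has {2,3,4,5,6,7,8,9}; col 5 has {2,4,5,9}; box has {4,5,6,8,9} → only 1 remains.

1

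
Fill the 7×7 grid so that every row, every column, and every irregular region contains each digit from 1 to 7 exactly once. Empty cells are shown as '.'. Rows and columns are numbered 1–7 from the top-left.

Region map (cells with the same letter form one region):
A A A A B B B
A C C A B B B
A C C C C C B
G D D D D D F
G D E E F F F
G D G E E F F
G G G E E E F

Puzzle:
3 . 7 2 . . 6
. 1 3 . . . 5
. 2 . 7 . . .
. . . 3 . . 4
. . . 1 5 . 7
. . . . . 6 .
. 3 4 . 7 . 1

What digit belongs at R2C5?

2

R3C7 = 3: row 3 has {2,7}; col 7 has {1,4,5,6,7}; region has {5,6} → only 3 remains.
R6C7 = 2: row 6 has {6}; col 7 has {1,3,4,5,6,7}; region has {1,4,5,6,7} → only 2 remains.
R5C6 = 3: row 5 has {1,5,7}; col 6 has {6}; region has {1,2,4,5,6,7} → only 3 remains.
R1C2 = 5: in row 1, 5 can only go here (every other open cell in that row sees a 5).
R2C6 = 7: in row 2, 7 can only go here (every other open cell in that row sees a 7).
R2C5 = 2: in row 2, 2 can only go here (every other open cell in that row sees a 2).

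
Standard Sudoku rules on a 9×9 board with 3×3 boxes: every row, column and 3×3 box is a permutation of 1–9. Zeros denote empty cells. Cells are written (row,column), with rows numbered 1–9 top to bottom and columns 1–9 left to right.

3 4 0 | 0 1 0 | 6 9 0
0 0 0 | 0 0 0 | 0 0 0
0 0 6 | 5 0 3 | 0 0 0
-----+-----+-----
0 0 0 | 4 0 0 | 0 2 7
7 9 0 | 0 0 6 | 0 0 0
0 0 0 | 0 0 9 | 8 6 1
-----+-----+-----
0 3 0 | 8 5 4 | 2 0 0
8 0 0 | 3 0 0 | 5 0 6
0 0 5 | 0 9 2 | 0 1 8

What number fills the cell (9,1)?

(7,8) = 7 (sole candidate).
(7,9) = 9 (sole candidate).
(8,5) = 7 (sole candidate).
(8,6) = 1 (sole candidate).
(8,8) = 4 (sole candidate).
(9,4) = 6 (sole candidate).
(9,7) = 3 (sole candidate).
(3,8) = 8 (sole candidate).
(4,7) = 9 (sole candidate).
(5,7) = 4 (sole candidate).
(7,3) = 1 (sole candidate).
(8,2) = 2 (sole candidate).
(8,3) = 9 (sole candidate).
(9,1) = 4: row 9 has {1,2,3,5,6,8,9}; col 1 has {3,7,8}; box has {1,2,3,5,8,9} → only 4 remains.

4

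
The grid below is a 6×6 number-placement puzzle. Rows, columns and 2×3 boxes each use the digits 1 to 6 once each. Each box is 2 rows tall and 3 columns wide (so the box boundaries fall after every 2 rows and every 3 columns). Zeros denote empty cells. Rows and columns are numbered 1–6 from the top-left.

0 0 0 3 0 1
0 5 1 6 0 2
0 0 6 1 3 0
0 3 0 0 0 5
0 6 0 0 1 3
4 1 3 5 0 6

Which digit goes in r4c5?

6

r2c1 = 3: row 2 has {1,2,5,6}; col 1 has {4}; box has {1,5} → only 3 remains.
r2c5 = 4: row 2 has {1,2,3,5,6}; col 5 has {1,3}; box has {1,2,3,6} → only 4 remains.
r3c6 = 4: row 3 has {1,3,6}; col 6 has {1,2,3,5,6}; box has {1,3,5} → only 4 remains.
r4c4 = 2: row 4 has {3,5}; col 4 has {1,3,5,6}; box has {1,3,4,5} → only 2 remains.
r4c5 = 6: row 4 has {2,3,5}; col 5 has {1,3,4}; box has {1,2,3,4,5} → only 6 remains.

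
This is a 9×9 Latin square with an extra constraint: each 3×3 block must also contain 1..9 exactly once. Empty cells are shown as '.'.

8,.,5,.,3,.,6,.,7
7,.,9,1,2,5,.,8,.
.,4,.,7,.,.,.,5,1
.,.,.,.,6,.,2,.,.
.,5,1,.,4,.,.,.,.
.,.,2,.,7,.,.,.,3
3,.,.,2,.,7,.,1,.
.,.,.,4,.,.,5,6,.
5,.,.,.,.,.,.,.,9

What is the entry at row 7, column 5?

5

row 1, column 4 = 9: row 1 has {3,5,6,7,8}; col 4 has {1,2,4,7}; box has {1,2,3,5,7} → only 9 remains.
row 1, column 6 = 4: row 1 has {3,5,6,7,8,9}; col 6 has {5,7}; box has {1,2,3,5,7,9} → only 4 remains.
row 1, column 8 = 2: row 1 has {3,4,5,6,7,8,9}; col 8 has {1,5,6,8}; box has {1,5,6,7,8} → only 2 remains.
row 2, column 9 = 4: row 2 has {1,2,5,7,8,9}; col 9 has {1,3,7,9}; box has {1,2,5,6,7,8} → only 4 remains.
row 3, column 5 = 8: row 3 has {1,4,5,7}; col 5 has {2,3,4,6,7}; box has {1,2,3,4,5,7,9} → only 8 remains.
row 3, column 6 = 6: row 3 has {1,4,5,7,8}; col 6 has {4,5,7}; box has {1,2,3,4,5,7,8,9} → only 6 remains.
row 7, column 9 = 8: row 7 has {1,2,3,7}; col 9 has {1,3,4,7,9}; box has {1,5,6,9} → only 8 remains.
row 8, column 9 = 2: row 8 has {4,5,6}; col 9 has {1,3,4,7,8,9}; box has {1,5,6,8,9} → only 2 remains.
row 9, column 5 = 1: row 9 has {5,9}; col 5 has {2,3,4,6,7,8}; box has {2,4,7} → only 1 remains.
row 1, column 2 = 1: row 1 has {2,3,4,5,6,7,8,9}; col 2 has {4,5}; box has {4,5,7,8,9} → only 1 remains.
row 2, column 7 = 3: row 2 has {1,2,4,5,7,8,9}; col 7 has {2,5,6}; box has {1,2,4,5,6,7,8} → only 3 remains.
row 3, column 1 = 2: row 3 has {1,4,5,6,7,8}; col 1 has {3,5,7,8}; box has {1,4,5,7,8,9} → only 2 remains.
row 3, column 3 = 3: row 3 has {1,2,4,5,6,7,8}; col 3 has {1,2,5,9}; box has {1,2,4,5,7,8,9} → only 3 remains.
row 3, column 7 = 9: row 3 has {1,2,3,4,5,6,7,8}; col 7 has {2,3,5,6}; box has {1,2,3,4,5,6,7,8} → only 9 remains.
row 4, column 9 = 5: row 4 has {2,6}; col 9 has {1,2,3,4,7,8,9}; box has {2,3} → only 5 remains.
row 5, column 9 = 6: row 5 has {1,4,5}; col 9 has {1,2,3,4,5,7,8,9}; box has {2,3,5} → only 6 remains.
row 7, column 7 = 4: row 7 has {1,2,3,7,8}; col 7 has {2,3,5,6,9}; box has {1,2,5,6,8,9} → only 4 remains.
row 8, column 5 = 9: row 8 has {2,4,5,6}; col 5 has {1,2,3,4,6,7,8}; box has {1,2,4,7} → only 9 remains.
row 9, column 7 = 7: row 9 has {1,5,9}; col 7 has {2,3,4,5,6,9}; box has {1,2,4,5,6,8,9} → only 7 remains.
row 9, column 8 = 3: row 9 has {1,5,7,9}; col 8 has {1,2,5,6,8}; box has {1,2,4,5,6,7,8,9} → only 3 remains.
row 2, column 2 = 6: row 2 has {1,2,3,4,5,7,8,9}; col 2 has {1,4,5}; box has {1,2,3,4,5,7,8,9} → only 6 remains.
row 5, column 1 = 9: row 5 has {1,4,5,6}; col 1 has {2,3,5,7,8}; box has {1,2,5} → only 9 remains.
row 5, column 7 = 8: row 5 has {1,4,5,6,9}; col 7 has {2,3,4,5,6,7,9}; box has {2,3,5,6} → only 8 remains.
row 5, column 8 = 7: row 5 has {1,4,5,6,8,9}; col 8 has {1,2,3,5,6,8}; box has {2,3,5,6,8} → only 7 remains.
row 6, column 2 = 8: row 6 has {2,3,7}; col 2 has {1,4,5,6}; box has {1,2,5,9} → only 8 remains.
row 6, column 4 = 5: row 6 has {2,3,7,8}; col 4 has {1,2,4,7,9}; box has {4,6,7} → only 5 remains.
row 6, column 7 = 1: row 6 has {2,3,5,7,8}; col 7 has {2,3,4,5,6,7,8,9}; box has {2,3,5,6,7,8} → only 1 remains.
row 7, column 2 = 9: row 7 has {1,2,3,4,7,8}; col 2 has {1,4,5,6,8}; box has {3,5} → only 9 remains.
row 7, column 3 = 6: row 7 has {1,2,3,4,7,8,9}; col 3 has {1,2,3,5,9}; box has {3,5,9} → only 6 remains.
row 7, column 5 = 5: row 7 has {1,2,3,4,6,7,8,9}; col 5 has {1,2,3,4,6,7,8,9}; box has {1,2,4,7,9} → only 5 remains.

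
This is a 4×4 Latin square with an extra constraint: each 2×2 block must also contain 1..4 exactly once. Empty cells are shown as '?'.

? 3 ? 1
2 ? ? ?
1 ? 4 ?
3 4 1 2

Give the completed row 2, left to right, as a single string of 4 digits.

2134

row 1, column 1 = 4 (sole candidate).
row 1, column 3 = 2 (sole candidate).
row 2, column 2 = 1: row 2 has {2}; col 2 has {3,4}; box has {2,3,4} → only 1 remains.
row 2, column 3 = 3: row 2 has {1,2}; col 3 has {1,2,4}; box has {1,2} → only 3 remains.
row 2, column 4 = 4: row 2 has {1,2,3}; col 4 has {1,2}; box has {1,2,3} → only 4 remains.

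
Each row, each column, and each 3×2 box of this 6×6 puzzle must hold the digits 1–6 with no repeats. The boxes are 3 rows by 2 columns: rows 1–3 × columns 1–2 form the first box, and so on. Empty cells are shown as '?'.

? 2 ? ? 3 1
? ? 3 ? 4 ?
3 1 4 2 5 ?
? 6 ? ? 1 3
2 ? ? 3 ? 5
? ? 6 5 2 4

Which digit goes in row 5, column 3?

row 1, column 3 = 5 (sole candidate).
row 1, column 4 = 6 (sole candidate).
row 2, column 2 = 5 (sole candidate).
row 2, column 4 = 1 (sole candidate).
row 3, column 6 = 6 (sole candidate).
row 4, column 3 = 2 (sole candidate).
row 4, column 4 = 4 (sole candidate).
row 5, column 2 = 4 (sole candidate).
row 5, column 3 = 1: row 5 has {2,3,4,5}; col 3 has {2,3,4,5,6}; box has {2,3,4,5,6} → only 1 remains.

1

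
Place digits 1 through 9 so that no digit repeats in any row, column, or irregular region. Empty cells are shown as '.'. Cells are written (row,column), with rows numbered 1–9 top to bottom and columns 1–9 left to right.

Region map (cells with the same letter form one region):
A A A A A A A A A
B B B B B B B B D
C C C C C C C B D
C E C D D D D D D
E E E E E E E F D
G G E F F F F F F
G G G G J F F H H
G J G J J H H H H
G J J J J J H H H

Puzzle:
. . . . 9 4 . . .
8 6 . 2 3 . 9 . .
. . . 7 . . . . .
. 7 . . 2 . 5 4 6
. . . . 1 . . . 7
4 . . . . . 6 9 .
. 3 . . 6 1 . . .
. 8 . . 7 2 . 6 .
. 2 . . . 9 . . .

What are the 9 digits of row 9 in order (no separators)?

623159784

(2,9) = 1 (sole candidate).
(2,3) = 4 (hidden single in row 2).
(6,2) = 1 (hidden single in row 6).
(6,6) = 7 (hidden single in row 6).
(1,2) = 5 (sole candidate).
(2,6) = 5 (sole candidate).
(2,8) = 7 (sole candidate).
(3,8) = 1 (sole candidate).
(9,1) = 6: in row 9, 6 can only go here (every other open cell in that row sees a 6).
(9,7) = 7: in row 9, 7 can only go here (every other open cell in that row sees a 7).
(7,7) = 4 (hidden single in region F).
(8,7) = 1 (hidden single in region H).
Singles propagation stalls; (9,8) is still open with candidates {3,5,8}.
  Try (9,8) = 3: this forces (8,4)=3, (8,9)=4, (9,9)=8, (7,8)=5, (7,9)=9, (3,9)=3; then region F has no cell left for 3 — contradiction.
  Try (9,8) = 5: this forces (7,8)=8; then row 9 has no cell left for 8 — contradiction.
So (9,8) = 8.
(7,8) = 5 (sole candidate).
(7,9) = 9 (sole candidate).
(7,4) = 8 (sole candidate).
(6,9) = 5 (hidden single in column 9).
(6,4) = 3 (sole candidate).
(6,5) = 8 (sole candidate).
(4,4) = 9 (sole candidate).
(5,8) = 2 (sole candidate).
(6,3) = 2 (sole candidate).
(7,3) = 7 (sole candidate).
(1,8) = 3 (sole candidate).
(7,1) = 2 (sole candidate).
(1,1) = 7 (hidden single in row 1).
(3,7) = 2 (hidden single in row 3).
(1,7) = 8 (sole candidate).
(1,9) = 2 (sole candidate).
(5,7) = 3 (sole candidate).
(8,9) = 3 (hidden single in row 8).
(3,9) = 8 (sole candidate).
(4,6) = 3 (sole candidate).
(9,9) = 4: row 9 has {2,6,7,8,9}; col 9 has {1,2,3,5,6,7,8,9}; region has {1,2,3,5,6,7,8,9} → only 4 remains.
(3,6) = 6 (sole candidate).
(4,1) = 1 (sole candidate).
(4,3) = 8 (sole candidate).
(5,6) = 8 (sole candidate).
(9,5) = 5: row 9 has {2,4,6,7,8,9}; col 5 has {1,2,3,6,7,8,9}; region has {2,6,7,8,9} → only 5 remains.
(3,5) = 4 (sole candidate).
(8,4) = 4 (sole candidate).
(9,4) = 1: row 9 has {2,4,5,6,7,8,9}; col 4 has {2,3,4,7,8,9}; region has {2,4,5,6,7,8,9} → only 1 remains.
(1,4) = 6 (sole candidate).
(3,2) = 9 (sole candidate).
(5,2) = 4 (sole candidate).
(5,4) = 5 (sole candidate).
(9,3) = 3: row 9 has {1,2,4,5,6,7,8,9}; col 3 has {2,4,7,8}; region has {1,2,4,5,6,7,8,9} → only 3 remains.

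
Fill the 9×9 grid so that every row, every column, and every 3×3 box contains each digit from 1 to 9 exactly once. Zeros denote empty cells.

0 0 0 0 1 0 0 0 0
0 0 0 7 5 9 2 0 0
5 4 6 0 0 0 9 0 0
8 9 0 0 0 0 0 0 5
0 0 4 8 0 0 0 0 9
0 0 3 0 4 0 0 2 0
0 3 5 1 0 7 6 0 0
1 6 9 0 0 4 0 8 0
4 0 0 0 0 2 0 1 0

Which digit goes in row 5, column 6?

5

row 2, column 1 = 3 (sole candidate).
row 7, column 1 = 2 (sole candidate).
row 7, column 9 = 4 (sole candidate).
row 8, column 5 = 3 (sole candidate).
row 7, column 8 = 9 (sole candidate).
row 8, column 4 = 5 (sole candidate).
row 8, column 7 = 7 (sole candidate).
row 8, column 9 = 2 (sole candidate).
row 9, column 9 = 3 (sole candidate).
row 7, column 5 = 8 (sole candidate).
row 9, column 7 = 5 (sole candidate).
row 3, column 5 = 2 (sole candidate).
row 3, column 4 = 3 (sole candidate).
row 3, column 6 = 8 (sole candidate).
row 3, column 8 = 7 (sole candidate).
row 3, column 9 = 1 (sole candidate).
row 1, column 6 = 6 (sole candidate).
row 1, column 9 = 8 (sole candidate).
row 2, column 9 = 6 (sole candidate).
row 6, column 9 = 7 (sole candidate).
row 1, column 4 = 4 (sole candidate).
row 1, column 7 = 3 (sole candidate).
row 1, column 8 = 5 (sole candidate).
row 2, column 8 = 4 (sole candidate).
row 5, column 7 = 1 (sole candidate).
row 6, column 1 = 6 (sole candidate).
row 6, column 4 = 9 (sole candidate).
row 6, column 7 = 8 (sole candidate).
row 9, column 4 = 6 (sole candidate).
row 9, column 5 = 9 (sole candidate).
row 4, column 4 = 2 (sole candidate).
row 4, column 7 = 4 (sole candidate).
row 5, column 1 = 7 (sole candidate).
row 5, column 5 = 6 (sole candidate).
row 5, column 8 = 3 (sole candidate).
row 1, column 1 = 9 (sole candidate).
row 4, column 3 = 1 (sole candidate).
row 4, column 5 = 7 (sole candidate).
row 4, column 6 = 3 (sole candidate).
row 4, column 8 = 6 (sole candidate).
row 5, column 6 = 5: row 5 has {1,3,4,6,7,8,9}; col 6 has {2,3,4,6,7,8,9}; box has {2,3,4,6,7,8,9} → only 5 remains.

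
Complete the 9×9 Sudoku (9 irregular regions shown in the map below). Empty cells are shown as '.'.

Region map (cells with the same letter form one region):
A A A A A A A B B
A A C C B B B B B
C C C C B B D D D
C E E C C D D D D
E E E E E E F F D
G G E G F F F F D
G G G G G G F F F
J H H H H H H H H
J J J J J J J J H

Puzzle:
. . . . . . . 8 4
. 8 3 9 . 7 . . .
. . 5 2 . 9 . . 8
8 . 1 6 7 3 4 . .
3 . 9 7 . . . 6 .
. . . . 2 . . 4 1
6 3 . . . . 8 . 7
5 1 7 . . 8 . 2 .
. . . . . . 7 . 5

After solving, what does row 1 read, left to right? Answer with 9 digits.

R3C2 = 4: row 3 has {2,5,8,9}; col 2 has {1,3,8}; region has {2,3,5,6,7,8,9} → only 4 remains.
R3C7 = 6: row 3 has {2,4,5,8,9}; col 7 has {4,7,8}; region has {1,3,4,8} → only 6 remains.
R3C8 = 7: row 3 has {2,4,5,6,8,9}; col 8 has {2,4,6,8}; region has {1,3,4,6,8} → only 7 remains.
R5C9 = 2: row 5 has {3,6,7,9}; col 9 has {1,4,5,7,8}; region has {1,3,4,6,7,8} → only 2 remains.
R6C6 = 5: row 6 has {1,2,4}; col 6 has {3,7,8,9}; region has {2,4,6,7,8} → only 5 remains.
R2C9 = 6: row 2 has {3,7,8,9}; col 9 has {1,2,4,5,7,8}; region has {4,7,8,9} → only 6 remains.
R3C1 = 1: row 3 has {2,4,5,6,7,8,9}; col 1 has {3,5,6,8}; region has {2,3,4,5,6,7,8,9} → only 1 remains.
R3C5 = 3: row 3 has {1,2,4,5,6,7,8,9}; col 5 has {2,7}; region has {4,6,7,8,9} → only 3 remains.
R4C9 = 9: row 4 has {1,3,4,6,7,8}; col 9 has {1,2,4,5,6,7,8}; region has {1,2,3,4,6,7,8} → only 9 remains.
R5C2 = 5: row 5 has {2,3,6,7,9}; col 2 has {1,3,4,8}; region has {1,3,7,9} → only 5 remains.
R5C6 = 4: row 5 has {2,3,5,6,7,9}; col 6 has {3,5,7,8,9}; region has {1,3,5,7,9} → only 4 remains.
R5C7 = 1: row 5 has {2,3,4,5,6,7,9}; col 7 has {4,6,7,8}; region has {2,4,5,6,7,8} → only 1 remains.
R6C4 = 8: row 6 has {1,2,4,5}; col 4 has {2,6,7,9}; region has {3,6} → only 8 remains.
R7C8 = 9: row 7 has {3,6,7,8}; col 8 has {2,4,6,7,8}; region has {1,2,4,5,6,7,8} → only 9 remains.
R8C9 = 3: row 8 has {1,2,5,7,8}; col 9 has {1,2,4,5,6,7,8,9}; region has {1,2,5,7,8} → only 3 remains.
R4C2 = 2: row 4 has {1,3,4,6,7,8,9}; col 2 has {1,3,4,5,8}; region has {1,3,4,5,7,9} → only 2 remains.
R4C8 = 5: row 4 has {1,2,3,4,6,7,8,9}; col 8 has {2,4,6,7,8,9}; region has {1,2,3,4,6,7,8,9} → only 5 remains.
R5C5 = 8: row 5 has {1,2,3,4,5,6,7,9}; col 5 has {2,3,7}; region has {1,2,3,4,5,7,9} → only 8 remains.
R6C3 = 6: row 6 has {1,2,4,5,8}; col 3 has {1,3,5,7,9}; region has {1,2,3,4,5,7,8,9} → only 6 remains.
R6C7 = 3: row 6 has {1,2,4,5,6,8}; col 7 has {1,4,6,7,8}; region has {1,2,4,5,6,7,8,9} → only 3 remains.
R8C4 = 4: row 8 has {1,2,3,5,7,8}; col 4 has {2,6,7,8,9}; region has {1,2,3,5,7,8} → only 4 remains.
R8C7 = 9: row 8 has {1,2,3,4,5,7,8}; col 7 has {1,3,4,6,7,8}; region has {1,2,3,4,5,7,8} → only 9 remains.
R1C3 = 2: row 1 has {4,8}; col 3 has {1,3,5,6,7,9}; region has {8} → only 2 remains.
R1C7 = 5: row 1 has {2,4,8}; col 7 has {1,3,4,6,7,8,9}; region has {2,8} → only 5 remains.
R2C1 = 4: row 2 has {3,6,7,8,9}; col 1 has {1,3,5,6,8}; region has {2,5,8} → only 4 remains.
R2C7 = 2: row 2 has {3,4,6,7,8,9}; col 7 has {1,3,4,5,6,7,8,9}; region has {3,4,6,7,8,9} → only 2 remains.
R2C8 = 1: row 2 has {2,3,4,6,7,8,9}; col 8 has {2,4,5,6,7,8,9}; region has {2,3,4,6,7,8,9} → only 1 remains.
R7C3 = 4: row 7 has {3,6,7,8,9}; col 3 has {1,2,3,5,6,7,9}; region has {3,6,8} → only 4 remains.
R8C5 = 6: row 8 has {1,2,3,4,5,7,8,9}; col 5 has {2,3,7,8}; region has {1,2,3,4,5,7,8,9} → only 6 remains.
R9C3 = 8: row 9 has {5,7}; col 3 has {1,2,3,4,5,6,7,9}; region has {5,7} → only 8 remains.
R9C8 = 3: row 9 has {5,7,8}; col 8 has {1,2,4,5,6,7,8,9}; region has {5,7,8} → only 3 remains.
R2C5 = 5: row 2 has {1,2,3,4,6,7,8,9}; col 5 has {2,3,6,7,8}; region has {1,2,3,4,6,7,8,9} → only 5 remains.
R7C5 = 1: row 7 has {3,4,6,7,8,9}; col 5 has {2,3,5,6,7,8}; region has {3,4,6,8} → only 1 remains.
R7C6 = 2: row 7 has {1,3,4,6,7,8,9}; col 6 has {3,4,5,7,8,9}; region has {1,3,4,6,8} → only 2 remains.
R9C4 = 1: row 9 has {3,5,7,8}; col 4 has {2,4,6,7,8,9}; region has {3,5,7,8} → only 1 remains.
R9C6 = 6: row 9 has {1,3,5,7,8}; col 6 has {2,3,4,5,7,8,9}; region has {1,3,5,7,8} → only 6 remains.
R1C4 = 3: row 1 has {2,4,5,8}; col 4 has {1,2,4,6,7,8,9}; region has {2,4,5,8} → only 3 remains.
R1C5 = 9: row 1 has {2,3,4,5,8}; col 5 has {1,2,3,5,6,7,8}; region has {2,3,4,5,8} → only 9 remains.
R1C6 = 1: row 1 has {2,3,4,5,8,9}; col 6 has {2,3,4,5,6,7,8,9}; region has {2,3,4,5,8,9} → only 1 remains.
R7C4 = 5: row 7 has {1,2,3,4,6,7,8,9}; col 4 has {1,2,3,4,6,7,8,9}; region has {1,2,3,4,6,8} → only 5 remains.
R9C2 = 9: row 9 has {1,3,5,6,7,8}; col 2 has {1,2,3,4,5,8}; region has {1,3,5,6,7,8} → only 9 remains.
R9C5 = 4: row 9 has {1,3,5,6,7,8,9}; col 5 has {1,2,3,5,6,7,8,9}; region has {1,3,5,6,7,8,9} → only 4 remains.
R1C1 = 7: row 1 has {1,2,3,4,5,8,9}; col 1 has {1,3,4,5,6,8}; region has {1,2,3,4,5,8,9} → only 7 remains.
R1C2 = 6: row 1 has {1,2,3,4,5,7,8,9}; col 2 has {1,2,3,4,5,8,9}; region has {1,2,3,4,5,7,8,9} → only 6 remains.

762391584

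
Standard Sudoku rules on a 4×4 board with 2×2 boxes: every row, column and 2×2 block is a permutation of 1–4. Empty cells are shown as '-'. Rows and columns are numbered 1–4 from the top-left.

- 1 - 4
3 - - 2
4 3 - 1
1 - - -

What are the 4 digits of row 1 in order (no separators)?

R1C1 = 2: row 1 has {1,4}; col 1 has {1,3,4}; box has {1,3} → only 2 remains.
R1C3 = 3: row 1 has {1,2,4}; col 3 has {}; box has {2,4} → only 3 remains.

2134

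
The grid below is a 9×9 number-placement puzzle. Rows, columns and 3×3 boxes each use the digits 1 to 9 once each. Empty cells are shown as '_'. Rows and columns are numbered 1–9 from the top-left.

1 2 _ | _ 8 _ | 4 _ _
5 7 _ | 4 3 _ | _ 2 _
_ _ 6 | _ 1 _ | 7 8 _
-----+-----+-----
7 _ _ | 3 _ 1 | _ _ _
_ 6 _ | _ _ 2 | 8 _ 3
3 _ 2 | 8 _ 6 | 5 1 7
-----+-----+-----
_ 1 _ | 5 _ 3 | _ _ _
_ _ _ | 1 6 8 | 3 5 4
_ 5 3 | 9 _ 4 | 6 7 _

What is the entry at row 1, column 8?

3

row 1, column 3 = 9 (sole candidate).
row 2, column 3 = 8 (sole candidate).
row 2, column 6 = 9 (sole candidate).
row 2, column 7 = 1 (sole candidate).
row 2, column 9 = 6 (sole candidate).
row 3, column 1 = 4 (sole candidate).
row 3, column 2 = 3 (sole candidate).
row 3, column 4 = 2 (sole candidate).
row 3, column 6 = 5 (sole candidate).
row 3, column 9 = 9 (sole candidate).
row 4, column 9 = 2 (sole candidate).
row 5, column 1 = 9 (sole candidate).
row 5, column 4 = 7 (sole candidate).
row 5, column 8 = 4 (sole candidate).
row 6, column 2 = 4 (sole candidate).
row 6, column 5 = 9 (sole candidate).
row 7, column 8 = 9 (sole candidate).
row 7, column 9 = 8 (sole candidate).
row 8, column 1 = 2 (sole candidate).
row 8, column 2 = 9 (sole candidate).
row 8, column 3 = 7 (sole candidate).
row 9, column 1 = 8 (sole candidate).
row 9, column 5 = 2 (sole candidate).
row 9, column 9 = 1 (sole candidate).
row 1, column 4 = 6 (sole candidate).
row 1, column 6 = 7 (sole candidate).
row 1, column 8 = 3: row 1 has {1,2,4,6,7,8,9}; col 8 has {1,2,4,5,7,8,9}; box has {1,2,4,6,7,8,9} → only 3 remains.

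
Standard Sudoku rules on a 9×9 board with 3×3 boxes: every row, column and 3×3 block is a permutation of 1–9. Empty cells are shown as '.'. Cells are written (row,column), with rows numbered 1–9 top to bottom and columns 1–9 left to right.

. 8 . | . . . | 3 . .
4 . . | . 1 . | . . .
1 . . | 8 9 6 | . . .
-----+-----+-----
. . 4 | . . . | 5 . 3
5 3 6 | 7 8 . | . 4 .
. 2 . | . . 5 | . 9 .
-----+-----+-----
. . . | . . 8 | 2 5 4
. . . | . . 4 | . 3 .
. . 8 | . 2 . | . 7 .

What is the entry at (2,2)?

5

(3,8) = 2: row 3 has {1,6,8,9}; col 8 has {3,4,5,7,9}; box has {3} → only 2 remains.
(4,5) = 6: row 4 has {3,4,5}; col 5 has {1,2,8,9}; box has {5,7,8} → only 6 remains.
(5,7) = 1: row 5 has {3,4,5,6,7,8}; col 7 has {2,3,5}; box has {3,4,5,9} → only 1 remains.
(5,9) = 2: row 5 has {1,3,4,5,6,7,8}; col 9 has {3,4}; box has {1,3,4,5,9} → only 2 remains.
(4,8) = 8: row 4 has {3,4,5,6}; col 8 has {2,3,4,5,7,9}; box has {1,2,3,4,5,9} → only 8 remains.
(5,6) = 9: row 5 has {1,2,3,4,5,6,7,8}; col 6 has {4,5,6,8}; box has {5,6,7,8} → only 9 remains.
(2,8) = 6: row 2 has {1,4}; col 8 has {2,3,4,5,7,8,9}; box has {2,3} → only 6 remains.
(1,8) = 1: row 1 has {3,8}; col 8 has {2,3,4,5,6,7,8,9}; box has {2,3,6} → only 1 remains.
(1,1) = 6: in row 1, 6 can only go here (every other open cell in that row sees a 6).
(3,3) = 3: in row 3, 3 can only go here (every other open cell in that row sees a 3).
(3,7) = 4: in row 3, 4 can only go here (every other open cell in that row sees a 4).
(6,1) = 8: in row 6, 8 can only go here (every other open cell in that row sees an 8).
(9,2) = 4: in row 9, 4 can only go here (every other open cell in that row sees a 4).
(9,4) = 5: in row 9, 5 can only go here (every other open cell in that row sees a 5).
(8,5) = 7: row 8 has {3,4}; col 5 has {1,2,6,8,9}; box has {2,4,5,8} → only 7 remains.
(7,5) = 3: row 7 has {2,4,5,8}; col 5 has {1,2,6,7,8,9}; box has {2,4,5,7,8} → only 3 remains.
(9,6) = 1: row 9 has {2,4,5,7,8}; col 6 has {4,5,6,8,9}; box has {2,3,4,5,7,8} → only 1 remains.
(4,6) = 2: row 4 has {3,4,5,6,8}; col 6 has {1,4,5,6,8,9}; box has {5,6,7,8,9} → only 2 remains.
(6,5) = 4: row 6 has {2,5,8,9}; col 5 has {1,2,3,6,7,8,9}; box has {2,5,6,7,8,9} → only 4 remains.
(1,5) = 5: row 1 has {1,3,6,8}; col 5 has {1,2,3,4,6,7,8,9}; box has {1,6,8,9} → only 5 remains.
(1,6) = 7: row 1 has {1,3,5,6,8}; col 6 has {1,2,4,5,6,8,9}; box has {1,5,6,8,9} → only 7 remains.
(1,9) = 9: row 1 has {1,3,5,6,7,8}; col 9 has {2,3,4}; box has {1,2,3,4,6} → only 9 remains.
(2,6) = 3: row 2 has {1,4,6}; col 6 has {1,2,4,5,6,7,8,9}; box has {1,5,6,7,8,9} → only 3 remains.
(4,4) = 1: row 4 has {2,3,4,5,6,8}; col 4 has {5,7,8}; box has {2,4,5,6,7,8,9} → only 1 remains.
(6,4) = 3: row 6 has {2,4,5,8,9}; col 4 has {1,5,7,8}; box has {1,2,4,5,6,7,8,9} → only 3 remains.
(9,9) = 6: row 9 has {1,2,4,5,7,8}; col 9 has {2,3,4,9}; box has {2,3,4,5,7} → only 6 remains.
(1,3) = 2: row 1 has {1,3,5,6,7,8,9}; col 3 has {3,4,6,8}; box has {1,3,4,6,8} → only 2 remains.
(1,4) = 4: row 1 has {1,2,3,5,6,7,8,9}; col 4 has {1,3,5,7,8}; box has {1,3,5,6,7,8,9} → only 4 remains.
(2,4) = 2: row 2 has {1,3,4,6}; col 4 has {1,3,4,5,7,8}; box has {1,3,4,5,6,7,8,9} → only 2 remains.
(6,9) = 7: row 6 has {2,3,4,5,8,9}; col 9 has {2,3,4,6,9}; box has {1,2,3,4,5,8,9} → only 7 remains.
(9,7) = 9: row 9 has {1,2,4,5,6,7,8}; col 7 has {1,2,3,4,5}; box has {2,3,4,5,6,7} → only 9 remains.
(3,9) = 5: row 3 has {1,2,3,4,6,8,9}; col 9 has {2,3,4,6,7,9}; box has {1,2,3,4,6,9} → only 5 remains.
(6,3) = 1: row 6 has {2,3,4,5,7,8,9}; col 3 has {2,3,4,6,8}; box has {2,3,4,5,6,8} → only 1 remains.
(6,7) = 6: row 6 has {1,2,3,4,5,7,8,9}; col 7 has {1,2,3,4,5,9}; box has {1,2,3,4,5,7,8,9} → only 6 remains.
(8,7) = 8: row 8 has {3,4,7}; col 7 has {1,2,3,4,5,6,9}; box has {2,3,4,5,6,7,9} → only 8 remains.
(8,9) = 1: row 8 has {3,4,7,8}; col 9 has {2,3,4,5,6,7,9}; box has {2,3,4,5,6,7,8,9} → only 1 remains.
(9,1) = 3: row 9 has {1,2,4,5,6,7,8,9}; col 1 has {1,4,5,6,8}; box has {4,8} → only 3 remains.
(2,7) = 7: row 2 has {1,2,3,4,6}; col 7 has {1,2,3,4,5,6,8,9}; box has {1,2,3,4,5,6,9} → only 7 remains.
(2,9) = 8: row 2 has {1,2,3,4,6,7}; col 9 has {1,2,3,4,5,6,7,9}; box has {1,2,3,4,5,6,7,9} → only 8 remains.
(3,2) = 7: row 3 has {1,2,3,4,5,6,8,9}; col 2 has {2,3,4,8}; box has {1,2,3,4,6,8} → only 7 remains.
(4,2) = 9: row 4 has {1,2,3,4,5,6,8}; col 2 has {2,3,4,7,8}; box has {1,2,3,4,5,6,8} → only 9 remains.
(2,2) = 5: row 2 has {1,2,3,4,6,7,8}; col 2 has {2,3,4,7,8,9}; box has {1,2,3,4,6,7,8} → only 5 remains.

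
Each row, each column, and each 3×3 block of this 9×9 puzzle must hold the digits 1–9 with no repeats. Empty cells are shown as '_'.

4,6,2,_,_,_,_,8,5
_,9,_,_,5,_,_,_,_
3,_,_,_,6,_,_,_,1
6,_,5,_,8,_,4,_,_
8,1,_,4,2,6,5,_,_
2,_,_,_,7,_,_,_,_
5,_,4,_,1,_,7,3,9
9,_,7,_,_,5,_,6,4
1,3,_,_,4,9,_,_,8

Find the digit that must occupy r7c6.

r2c1 = 7 (sole candidate).
r3c3 = 8 (sole candidate).
r4c2 = 7 (sole candidate).
r6c2 = 4 (sole candidate).
r8c5 = 3 (sole candidate).
r9c3 = 6 (sole candidate).
r9c7 = 2 (sole candidate).
r9c8 = 5 (sole candidate).
r1c5 = 9 (sole candidate).
r1c7 = 3 (sole candidate).
r2c3 = 1 (sole candidate).
r2c7 = 6 (sole candidate).
r2c9 = 2 (sole candidate).
r3c2 = 5 (sole candidate).
r3c7 = 9 (sole candidate).
r4c9 = 3 (sole candidate).
r5c9 = 7 (sole candidate).
r6c9 = 6 (sole candidate).
r8c7 = 1 (sole candidate).
r9c4 = 7 (sole candidate).
r1c4 = 1 (sole candidate).
r1c6 = 7 (sole candidate).
r2c8 = 4 (sole candidate).
r3c4 = 2 (sole candidate).
r3c6 = 4 (sole candidate).
r3c8 = 7 (sole candidate).
r4c4 = 9 (sole candidate).
r4c6 = 1 (sole candidate).
r4c8 = 2 (sole candidate).
r5c8 = 9 (sole candidate).
r6c6 = 3 (sole candidate).
r6c7 = 8 (sole candidate).
r6c8 = 1 (sole candidate).
r8c4 = 8 (sole candidate).
r2c4 = 3 (sole candidate).
r2c6 = 8 (sole candidate).
r5c3 = 3 (sole candidate).
r6c3 = 9 (sole candidate).
r6c4 = 5 (sole candidate).
r7c4 = 6 (sole candidate).
r7c6 = 2: row 7 has {1,3,4,5,6,7,9}; col 6 has {1,3,4,5,6,7,8,9}; box has {1,3,4,5,6,7,8,9} → only 2 remains.

2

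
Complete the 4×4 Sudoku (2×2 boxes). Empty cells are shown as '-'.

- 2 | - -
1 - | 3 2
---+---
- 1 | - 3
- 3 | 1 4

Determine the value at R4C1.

R1C3 = 4: row 1 has {2}; col 3 has {1,3}; box has {2,3} → only 4 remains.
R1C4 = 1: row 1 has {2,4}; col 4 has {2,3,4}; box has {2,3,4} → only 1 remains.
R2C2 = 4: row 2 has {1,2,3}; col 2 has {1,2,3}; box has {1,2} → only 4 remains.
R3C3 = 2: row 3 has {1,3}; col 3 has {1,3,4}; box has {1,3,4} → only 2 remains.
R4C1 = 2: row 4 has {1,3,4}; col 1 has {1}; box has {1,3} → only 2 remains.

2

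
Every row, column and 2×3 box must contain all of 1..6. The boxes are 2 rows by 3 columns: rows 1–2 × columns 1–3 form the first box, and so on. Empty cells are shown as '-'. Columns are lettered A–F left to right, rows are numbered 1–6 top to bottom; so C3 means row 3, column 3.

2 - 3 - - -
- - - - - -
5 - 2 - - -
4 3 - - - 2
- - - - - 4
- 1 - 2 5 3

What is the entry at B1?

5

B3 = 6 (sole candidate).
F3 = 1 (sole candidate).
C4 = 1 (sole candidate).
E4 = 6 (sole candidate).
E5 = 1 (sole candidate).
A6 = 6 (sole candidate).
C6 = 4 (sole candidate).
E1 = 4 (sole candidate).
A2 = 1 (sole candidate).
E3 = 3 (sole candidate).
D4 = 5 (sole candidate).
A5 = 3 (sole candidate).
C5 = 5 (sole candidate).
D5 = 6 (sole candidate).
B1 = 5: row 1 has {2,3,4}; col 2 has {1,3,6}; box has {1,2,3} → only 5 remains.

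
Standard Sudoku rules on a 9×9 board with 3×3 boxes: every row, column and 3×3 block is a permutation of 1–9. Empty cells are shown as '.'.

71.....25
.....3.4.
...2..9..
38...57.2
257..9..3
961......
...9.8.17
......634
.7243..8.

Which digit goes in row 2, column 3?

row 4, column 3 = 4: row 4 has {2,3,5,7,8}; col 3 has {1,2,7}; box has {1,2,3,5,6,7,8,9} → only 4 remains.
row 5, column 8 = 6: row 5 has {2,3,5,7,9}; col 8 has {1,2,3,4,8}; box has {2,3,7} → only 6 remains.
row 6, column 8 = 5: row 6 has {1,6,9}; col 8 has {1,2,3,4,6,8}; box has {2,3,6,7} → only 5 remains.
row 6, column 9 = 8: row 6 has {1,5,6,9}; col 9 has {2,3,4,5,7}; box has {2,3,5,6,7} → only 8 remains.
row 8, column 2 = 9: row 8 has {3,4,6}; col 2 has {1,5,6,7,8}; box has {2,7} → only 9 remains.
row 9, column 7 = 5: row 9 has {2,3,4,7,8}; col 7 has {6,7,9}; box has {1,3,4,6,7,8} → only 5 remains.
row 9, column 9 = 9: row 9 has {2,3,4,5,7,8}; col 9 has {2,3,4,5,7,8}; box has {1,3,4,5,6,7,8} → only 9 remains.
row 2, column 2 = 2: row 2 has {3,4}; col 2 has {1,5,6,7,8,9}; box has {1,7} → only 2 remains.
row 3, column 8 = 7: row 3 has {2,9}; col 8 has {1,2,3,4,5,6,8}; box has {2,4,5,9} → only 7 remains.
row 4, column 8 = 9: row 4 has {2,3,4,5,7,8}; col 8 has {1,2,3,4,5,6,7,8}; box has {2,3,5,6,7,8} → only 9 remains.
row 6, column 7 = 4: row 6 has {1,5,6,8,9}; col 7 has {5,6,7,9}; box has {2,3,5,6,7,8,9} → only 4 remains.
row 7, column 7 = 2: row 7 has {1,7,8,9}; col 7 has {4,5,6,7,9}; box has {1,3,4,5,6,7,8,9} → only 2 remains.
row 5, column 7 = 1: row 5 has {2,3,5,6,7,9}; col 7 has {2,4,5,6,7,9}; box has {2,3,4,5,6,7,8,9} → only 1 remains.
row 2, column 7 = 8: row 2 has {2,3,4}; col 7 has {1,2,4,5,6,7,9}; box has {2,4,5,7,9} → only 8 remains.
row 5, column 4 = 8: row 5 has {1,2,3,5,6,7,9}; col 4 has {2,4,9}; box has {5,9} → only 8 remains.
row 5, column 5 = 4: row 5 has {1,2,3,5,6,7,8,9}; col 5 has {3}; box has {5,8,9} → only 4 remains.
row 1, column 4 = 6: row 1 has {1,2,5,7}; col 4 has {2,4,8,9}; box has {2,3} → only 6 remains.
row 1, column 6 = 4: row 1 has {1,2,5,6,7}; col 6 has {3,5,8,9}; box has {2,3,6} → only 4 remains.
row 1, column 7 = 3: row 1 has {1,2,4,5,6,7}; col 7 has {1,2,4,5,6,7,8,9}; box has {2,4,5,7,8,9} → only 3 remains.
row 3, column 6 = 1: row 3 has {2,7,9}; col 6 has {3,4,5,8,9}; box has {2,3,4,6} → only 1 remains.
row 3, column 9 = 6: row 3 has {1,2,7,9}; col 9 has {2,3,4,5,7,8,9}; box has {2,3,4,5,7,8,9} → only 6 remains.
row 4, column 4 = 1: row 4 has {2,3,4,5,7,8,9}; col 4 has {2,4,6,8,9}; box has {4,5,8,9} → only 1 remains.
row 4, column 5 = 6: row 4 has {1,2,3,4,5,7,8,9}; col 5 has {3,4}; box has {1,4,5,8,9} → only 6 remains.
row 7, column 5 = 5: row 7 has {1,2,7,8,9}; col 5 has {3,4,6}; box has {3,4,8,9} → only 5 remains.
row 8, column 4 = 7: row 8 has {3,4,6,9}; col 4 has {1,2,4,6,8,9}; box has {3,4,5,8,9} → only 7 remains.
row 8, column 6 = 2: row 8 has {3,4,6,7,9}; col 6 has {1,3,4,5,8,9}; box has {3,4,5,7,8,9} → only 2 remains.
row 9, column 6 = 6: row 9 has {2,3,4,5,7,8,9}; col 6 has {1,2,3,4,5,8,9}; box has {2,3,4,5,7,8,9} → only 6 remains.
row 2, column 4 = 5: row 2 has {2,3,4,8}; col 4 has {1,2,4,6,7,8,9}; box has {1,2,3,4,6} → only 5 remains.
row 2, column 9 = 1: row 2 has {2,3,4,5,8}; col 9 has {2,3,4,5,6,7,8,9}; box has {2,3,4,5,6,7,8,9} → only 1 remains.
row 3, column 5 = 8: row 3 has {1,2,6,7,9}; col 5 has {3,4,5,6}; box has {1,2,3,4,5,6} → only 8 remains.
row 6, column 4 = 3: row 6 has {1,4,5,6,8,9}; col 4 has {1,2,4,5,6,7,8,9}; box has {1,4,5,6,8,9} → only 3 remains.
row 6, column 6 = 7: row 6 has {1,3,4,5,6,8,9}; col 6 has {1,2,3,4,5,6,8,9}; box has {1,3,4,5,6,8,9} → only 7 remains.
row 8, column 5 = 1: row 8 has {2,3,4,6,7,9}; col 5 has {3,4,5,6,8}; box has {2,3,4,5,6,7,8,9} → only 1 remains.
row 9, column 1 = 1: row 9 has {2,3,4,5,6,7,8,9}; col 1 has {2,3,7,9}; box has {2,7,9} → only 1 remains.
row 1, column 5 = 9: row 1 has {1,2,3,4,5,6,7}; col 5 has {1,3,4,5,6,8}; box has {1,2,3,4,5,6,8} → only 9 remains.
row 2, column 1 = 6: row 2 has {1,2,3,4,5,8}; col 1 has {1,2,3,7,9}; box has {1,2,7} → only 6 remains.
row 2, column 3 = 9: row 2 has {1,2,3,4,5,6,8}; col 3 has {1,2,4,7}; box has {1,2,6,7} → only 9 remains.

9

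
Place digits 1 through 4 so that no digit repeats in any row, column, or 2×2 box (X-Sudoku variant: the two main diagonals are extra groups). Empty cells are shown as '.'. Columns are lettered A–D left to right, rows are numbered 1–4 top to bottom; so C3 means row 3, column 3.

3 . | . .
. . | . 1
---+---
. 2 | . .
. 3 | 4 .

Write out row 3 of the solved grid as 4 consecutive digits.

C1 = 2: row 1 has {3}; col 3 has {4}; box has {1} → only 2 remains.
D1 = 4: row 1 has {2,3}; col 4 has {1}; box has {1,2}; anti-diagonal has {2} → only 4 remains.
B2 = 4: row 2 has {1}; col 2 has {2,3}; box has {3}; main diagonal has {3} → only 4 remains.
C2 = 3: row 2 has {1,4}; col 3 has {2,4}; box has {1,2,4}; anti-diagonal has {2,4} → only 3 remains.
C3 = 1: row 3 has {2}; col 3 has {2,3,4}; box has {4}; main diagonal has {3,4} → only 1 remains.
D3 = 3: row 3 has {1,2}; col 4 has {1,4}; box has {1,4} → only 3 remains.
A4 = 1: row 4 has {3,4}; col 1 has {3}; box has {2,3}; anti-diagonal has {2,3,4} → only 1 remains.
D4 = 2: row 4 has {1,3,4}; col 4 has {1,3,4}; box has {1,3,4}; main diagonal has {1,3,4} → only 2 remains.
B1 = 1: row 1 has {2,3,4}; col 2 has {2,3,4}; box has {3,4} → only 1 remains.
A2 = 2: row 2 has {1,3,4}; col 1 has {1,3}; box has {1,3,4} → only 2 remains.
A3 = 4: row 3 has {1,2,3}; col 1 has {1,2,3}; box has {1,2,3} → only 4 remains.

4213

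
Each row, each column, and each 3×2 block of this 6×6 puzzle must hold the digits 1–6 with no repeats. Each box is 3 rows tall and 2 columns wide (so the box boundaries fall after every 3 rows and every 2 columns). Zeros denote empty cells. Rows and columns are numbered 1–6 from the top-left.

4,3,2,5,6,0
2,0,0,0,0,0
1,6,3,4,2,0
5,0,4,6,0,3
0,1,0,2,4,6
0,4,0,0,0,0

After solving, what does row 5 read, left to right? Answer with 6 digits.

r1c6 = 1 (sole candidate).
r2c2 = 5 (sole candidate).
r2c4 = 1 (sole candidate).
r2c5 = 3 (sole candidate).
r2c6 = 4 (sole candidate).
r3c6 = 5 (sole candidate).
r4c2 = 2 (sole candidate).
r4c5 = 1 (sole candidate).
r5c1 = 3: row 5 has {1,2,4,6}; col 1 has {1,2,4,5}; box has {1,2,4,5} → only 3 remains.
r5c3 = 5: row 5 has {1,2,3,4,6}; col 3 has {2,3,4}; box has {2,4,6} → only 5 remains.

315246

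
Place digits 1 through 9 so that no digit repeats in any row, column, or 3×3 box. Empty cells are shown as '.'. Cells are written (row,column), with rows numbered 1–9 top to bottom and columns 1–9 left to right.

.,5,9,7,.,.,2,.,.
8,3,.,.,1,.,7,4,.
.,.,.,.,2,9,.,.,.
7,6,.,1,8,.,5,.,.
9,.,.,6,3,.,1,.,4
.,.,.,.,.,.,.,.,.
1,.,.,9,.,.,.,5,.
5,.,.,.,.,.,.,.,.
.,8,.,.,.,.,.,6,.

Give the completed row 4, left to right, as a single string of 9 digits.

764182593

(2,4) = 5: row 2 has {1,3,4,7,8}; col 4 has {1,6,7,9}; box has {1,2,7,9} → only 5 remains.
(2,6) = 6: row 2 has {1,3,4,5,7,8}; col 6 has {9}; box has {1,2,5,7,9} → only 6 remains.
(2,9) = 9: row 2 has {1,3,4,5,6,7,8}; col 9 has {4}; box has {2,4,7} → only 9 remains.
(5,2) = 2: row 5 has {1,3,4,6,9}; col 2 has {3,5,6,8}; box has {6,7,9} → only 2 remains.
(1,5) = 4: row 1 has {2,5,7,9}; col 5 has {1,2,3,8}; box has {1,2,5,6,7,9} → only 4 remains.
(2,3) = 2: row 2 has {1,3,4,5,6,7,8,9}; col 3 has {9}; box has {3,5,8,9} → only 2 remains.
(1,1) = 6: row 1 has {2,4,5,7,9}; col 1 has {1,5,7,8,9}; box has {2,3,5,8,9} → only 6 remains.
(3,1) = 4: row 3 has {2,9}; col 1 has {1,5,6,7,8,9}; box has {2,3,5,6,8,9} → only 4 remains.
(6,1) = 3: row 6 has {}; col 1 has {1,4,5,6,7,8,9}; box has {2,6,7,9} → only 3 remains.
(9,1) = 2: row 9 has {6,8}; col 1 has {1,3,4,5,6,7,8,9}; box has {1,5,8} → only 2 remains.
(4,3) = 4: row 4 has {1,5,6,7,8}; col 3 has {2,9}; box has {2,3,6,7,9} → only 4 remains.
(4,6) = 2: row 4 has {1,4,5,6,7,8}; col 6 has {6,9}; box has {1,3,6,8} → only 2 remains.
(4,9) = 3: row 4 has {1,2,4,5,6,7,8}; col 9 has {4,9}; box has {1,4,5} → only 3 remains.
(6,2) = 1: row 6 has {3}; col 2 has {2,3,5,6,8}; box has {2,3,4,6,7,9} → only 1 remains.
(6,4) = 4: row 6 has {1,3}; col 4 has {1,5,6,7,9}; box has {1,2,3,6,8} → only 4 remains.
(9,4) = 3: row 9 has {2,6,8}; col 4 has {1,4,5,6,7,9}; box has {9} → only 3 remains.
(3,2) = 7: row 3 has {2,4,9}; col 2 has {1,2,3,5,6,8}; box has {2,3,4,5,6,8,9} → only 7 remains.
(3,3) = 1: row 3 has {2,4,7,9}; col 3 has {2,4,9}; box has {2,3,4,5,6,7,8,9} → only 1 remains.
(3,4) = 8: row 3 has {1,2,4,7,9}; col 4 has {1,3,4,5,6,7,9}; box has {1,2,4,5,6,7,9} → only 8 remains.
(3,8) = 3: row 3 has {1,2,4,7,8,9}; col 8 has {4,5,6}; box has {2,4,7,9} → only 3 remains.
(4,8) = 9: row 4 has {1,2,3,4,5,6,7,8}; col 8 has {3,4,5,6}; box has {1,3,4,5} → only 9 remains.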